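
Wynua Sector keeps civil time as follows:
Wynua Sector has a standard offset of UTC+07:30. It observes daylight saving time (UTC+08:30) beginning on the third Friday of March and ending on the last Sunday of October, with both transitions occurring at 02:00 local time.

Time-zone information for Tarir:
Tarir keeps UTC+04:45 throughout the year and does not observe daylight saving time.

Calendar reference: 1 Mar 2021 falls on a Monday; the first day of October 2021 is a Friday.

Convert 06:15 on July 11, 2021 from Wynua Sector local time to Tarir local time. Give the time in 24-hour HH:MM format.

1 March 2021 is a Monday, so the first Friday is March 5 and the third is March 19.
1 October 2021 is a Friday, so Sundays fall on 3, 10, 17, 24, 31; the last is October 31.
July 11, 2021 falls between 19 March and 31 October, so daylight saving is in effect and Wynua Sector is at UTC+08:30.
06:15 Wynua Sector − 8h30m = 21:45 UTC (rolling into the previous day, 10 July 2021).
Tarir stays on UTC+04:45 all year.
21:45 UTC + 4h45m = 02:30 Tarir (rolling into the next day, 11 July 2021).

02:30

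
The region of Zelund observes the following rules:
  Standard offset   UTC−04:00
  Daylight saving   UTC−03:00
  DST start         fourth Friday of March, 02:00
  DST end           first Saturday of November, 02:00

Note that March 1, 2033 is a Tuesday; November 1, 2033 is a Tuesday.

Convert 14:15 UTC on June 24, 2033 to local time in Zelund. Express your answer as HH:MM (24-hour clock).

1 March 2033 is a Tuesday, so the first Friday is March 4 and the fourth is March 25.
1 November 2033 is a Tuesday, so the first Saturday is November 5.
At the standard offset (UTC−04:00), 14:15 UTC − 4h = 10:15 Zelund standard time.
Daylight saving runs 25 March – 5 November; the standard-time date in Zelund, June 24, 2033, is inside that window, so Zelund is at UTC−03:00.
14:15 UTC − 3h = 11:15 local.

11:15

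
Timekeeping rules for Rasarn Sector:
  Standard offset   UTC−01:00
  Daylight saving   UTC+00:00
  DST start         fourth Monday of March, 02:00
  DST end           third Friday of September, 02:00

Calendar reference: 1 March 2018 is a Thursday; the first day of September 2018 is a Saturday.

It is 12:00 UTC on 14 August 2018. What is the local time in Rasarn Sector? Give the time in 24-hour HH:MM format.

1 March 2018 is a Thursday, so the first Monday is March 5 and the fourth is March 26.
1 September 2018 is a Saturday, so the first Friday is September 7 and the third is September 21.
At the standard offset (UTC−01:00), 12:00 UTC − 1h = 11:00 Rasarn Sector standard time.
The standard-time date in Rasarn Sector, 14 August 2018, lies within the daylight-saving period (26 March – 21 September), so Rasarn Sector is on daylight time, UTC+00:00.
12:00 UTC + 0h = 12:00 local.

12:00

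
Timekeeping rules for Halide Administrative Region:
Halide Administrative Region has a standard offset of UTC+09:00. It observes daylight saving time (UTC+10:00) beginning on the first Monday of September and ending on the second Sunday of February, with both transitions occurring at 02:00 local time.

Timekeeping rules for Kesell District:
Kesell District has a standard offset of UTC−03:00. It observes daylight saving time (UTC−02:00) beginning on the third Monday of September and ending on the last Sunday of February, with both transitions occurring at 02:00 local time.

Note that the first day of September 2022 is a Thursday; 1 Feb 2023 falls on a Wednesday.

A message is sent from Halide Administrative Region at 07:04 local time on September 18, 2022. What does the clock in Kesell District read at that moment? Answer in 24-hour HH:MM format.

1 September 2022 is a Thursday, so the first Monday is September 5.
1 February 2023 is a Wednesday, so the first Sunday is February 5 and the second is February 12.
Daylight saving runs 5 September 2022 – 12 February 2023; September 18, 2022 is inside that window, so Halide Administrative Region is at UTC+10:00.
07:04 Halide Administrative Region − 10h = 21:04 UTC (rolling into the previous day, 17 September 2022).
1 September 2022 is a Thursday, so the first Monday is September 5 and the third is September 19.
1 February 2023 is a Wednesday, so Sundays fall on 5, 12, 19, 26; the last is February 26.
At the standard offset (UTC−03:00), 21:04 UTC − 3h = 18:04 Kesell District standard time.
The standard-time date in Kesell District, September 17, 2022, is outside the daylight-saving period (19 September 2022 – 26 February 2023), so Kesell District is on standard time, UTC−03:00.
21:04 UTC − 3h = 18:04 Kesell District.

18:04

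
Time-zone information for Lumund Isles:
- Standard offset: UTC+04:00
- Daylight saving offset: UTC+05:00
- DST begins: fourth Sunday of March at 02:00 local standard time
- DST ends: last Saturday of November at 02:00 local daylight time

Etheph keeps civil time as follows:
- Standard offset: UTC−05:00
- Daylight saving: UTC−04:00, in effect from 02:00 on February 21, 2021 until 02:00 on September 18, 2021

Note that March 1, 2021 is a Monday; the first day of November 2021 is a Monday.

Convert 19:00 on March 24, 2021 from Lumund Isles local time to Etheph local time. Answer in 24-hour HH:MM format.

1 March 2021 is a Monday, so the first Sunday is March 7 and the fourth is March 28.
1 November 2021 is a Monday, so Saturdays fall on 6, 13, 20, 27; the last is November 27.
March 24, 2021 is outside the daylight-saving period (28 March – 27 November), so Lumund Isles is on standard time, UTC+04:00.
19:00 Lumund Isles − 4h = 15:00 UTC.
At the standard offset (UTC−05:00), 15:00 UTC − 5h = 10:00 Etheph standard time.
Daylight saving runs 21 February – 18 September; the standard-time date in Etheph, March 24, 2021, is inside that window, so Etheph is at UTC−04:00.
15:00 UTC − 4h = 11:00 Etheph.

11:00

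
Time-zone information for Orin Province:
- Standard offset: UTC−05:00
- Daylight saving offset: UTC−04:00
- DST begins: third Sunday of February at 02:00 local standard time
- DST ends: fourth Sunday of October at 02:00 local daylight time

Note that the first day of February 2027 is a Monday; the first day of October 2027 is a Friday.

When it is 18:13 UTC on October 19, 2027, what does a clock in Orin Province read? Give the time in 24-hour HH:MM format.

14:13

1 February 2027 is a Monday, so the first Sunday is February 7 and the third is February 21.
1 October 2027 is a Friday, so the first Sunday is October 3 and the fourth is October 24.
At the standard offset (UTC−05:00), 18:13 UTC − 5h = 13:13 Orin Province standard time.
The standard-time date in Orin Province, October 19, 2027, lies within the daylight-saving period (21 February – 24 October), so Orin Province is on daylight time, UTC−04:00.
18:13 UTC − 4h = 14:13 local.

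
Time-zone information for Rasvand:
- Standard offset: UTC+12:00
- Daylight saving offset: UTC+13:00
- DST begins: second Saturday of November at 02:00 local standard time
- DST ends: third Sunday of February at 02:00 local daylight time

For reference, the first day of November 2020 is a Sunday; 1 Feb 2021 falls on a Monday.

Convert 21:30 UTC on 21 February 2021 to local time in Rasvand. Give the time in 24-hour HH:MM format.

1 November 2020 is a Sunday, so the first Saturday is November 7 and the second is November 14.
1 February 2021 is a Monday, so the first Sunday is February 7 and the third is February 21.
At the standard offset (UTC+12:00), 21:30 UTC + 12h = 09:30 Rasvand standard time (rolling into the next day, 22 February 2021).
Daylight saving runs 14 November 2020 – 21 February 2021; the standard-time date in Rasvand, 22 February 2021, is outside that window, so Rasvand is on standard time at UTC+12:00.
21:30 UTC + 12h = 09:30 local (rolling into the next day, 22 February 2021).

09:30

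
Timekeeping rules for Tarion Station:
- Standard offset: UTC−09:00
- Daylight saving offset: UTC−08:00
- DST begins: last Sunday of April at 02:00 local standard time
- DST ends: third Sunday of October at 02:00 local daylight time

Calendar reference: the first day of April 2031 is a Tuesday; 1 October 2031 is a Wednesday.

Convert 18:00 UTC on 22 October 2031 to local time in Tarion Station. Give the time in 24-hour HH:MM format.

09:00

1 April 2031 is a Tuesday, so Sundays fall on 6, 13, 20, 27; the last is April 27.
1 October 2031 is a Wednesday, so the first Sunday is October 5 and the third is October 19.
At the standard offset (UTC−09:00), 18:00 UTC − 9h = 09:00 Tarion Station standard time.
The standard-time date in Tarion Station, 22 October 2031, is outside the daylight-saving period (27 April – 19 October), so Tarion Station is on standard time, UTC−09:00.
18:00 UTC − 9h = 09:00 local.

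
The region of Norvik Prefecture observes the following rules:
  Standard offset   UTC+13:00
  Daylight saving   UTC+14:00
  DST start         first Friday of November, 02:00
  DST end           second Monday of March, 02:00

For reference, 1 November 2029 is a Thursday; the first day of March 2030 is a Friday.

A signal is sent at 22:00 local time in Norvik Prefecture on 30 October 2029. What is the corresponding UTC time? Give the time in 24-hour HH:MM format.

1 November 2029 is a Thursday, so the first Friday is November 2.
1 March 2030 is a Friday, so the first Monday is March 4 and the second is March 11.
30 October 2029 does not fall between 2 November 2029 and 11 March 2030, so daylight saving is not in effect and Norvik Prefecture is at UTC+13:00.
22:00 local − 13h = 09:00 UTC.

09:00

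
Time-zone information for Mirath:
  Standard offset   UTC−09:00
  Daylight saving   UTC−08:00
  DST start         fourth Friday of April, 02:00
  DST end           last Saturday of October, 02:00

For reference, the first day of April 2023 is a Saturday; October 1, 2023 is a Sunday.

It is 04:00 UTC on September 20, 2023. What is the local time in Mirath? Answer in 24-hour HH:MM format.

1 April 2023 is a Saturday, so the first Friday is April 7 and the fourth is April 28.
1 October 2023 is a Sunday, so Saturdays fall on 7, 14, 21, 28; the last is October 28.
At the standard offset (UTC−09:00), 04:00 UTC − 9h = 19:00 Mirath standard time (rolling into the previous day, 19 September 2023).
The standard-time date in Mirath, September 19, 2023, lies within the daylight-saving period (28 April – 28 October), so Mirath is on daylight time, UTC−08:00.
04:00 UTC − 8h = 20:00 local (rolling into the previous day, 19 September 2023).

20:00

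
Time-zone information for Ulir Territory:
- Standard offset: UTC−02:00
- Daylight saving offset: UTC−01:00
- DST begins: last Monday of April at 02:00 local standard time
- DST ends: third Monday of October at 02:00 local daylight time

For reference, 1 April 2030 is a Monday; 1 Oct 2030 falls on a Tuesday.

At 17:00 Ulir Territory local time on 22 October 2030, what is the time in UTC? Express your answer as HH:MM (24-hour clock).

1 April 2030 is a Monday, so Mondays fall on 1, 8, 15, 22, 29; the last is April 29.
1 October 2030 is a Tuesday, so the first Monday is October 7 and the third is October 21.
22 October 2030 is outside the daylight-saving period (29 April – 21 October), so Ulir Territory is on standard time, UTC−02:00.
17:00 local + 2h = 19:00 UTC.

19:00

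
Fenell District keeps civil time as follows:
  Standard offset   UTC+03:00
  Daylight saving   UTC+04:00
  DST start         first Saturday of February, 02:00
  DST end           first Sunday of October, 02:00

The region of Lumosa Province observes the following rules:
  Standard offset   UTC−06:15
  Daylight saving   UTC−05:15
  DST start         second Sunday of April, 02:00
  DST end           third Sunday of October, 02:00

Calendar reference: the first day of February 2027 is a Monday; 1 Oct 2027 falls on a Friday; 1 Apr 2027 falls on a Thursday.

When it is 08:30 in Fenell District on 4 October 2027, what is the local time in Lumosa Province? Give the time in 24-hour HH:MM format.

1 February 2027 is a Monday, so the first Saturday is February 6.
1 October 2027 is a Friday, so the first Sunday is October 3.
4 October 2027 does not fall between 6 February and 3 October, so daylight saving is not in effect and Fenell District is at UTC+03:00.
08:30 Fenell District − 3h = 05:30 UTC.
1 April 2027 is a Thursday, so the first Sunday is April 4 and the second is April 11.
1 October 2027 is a Friday, so the first Sunday is October 3 and the third is October 17.
At the standard offset (UTC−06:15), 05:30 UTC − 6h15m = 23:15 Lumosa Province standard time (rolling into the previous day, 3 October 2027).
The standard-time date in Lumosa Province, 3 October 2027, lies within the daylight-saving period (11 April – 17 October), so Lumosa Province is on daylight time, UTC−05:15.
05:30 UTC − 5h15m = 00:15 Lumosa Province.

00:15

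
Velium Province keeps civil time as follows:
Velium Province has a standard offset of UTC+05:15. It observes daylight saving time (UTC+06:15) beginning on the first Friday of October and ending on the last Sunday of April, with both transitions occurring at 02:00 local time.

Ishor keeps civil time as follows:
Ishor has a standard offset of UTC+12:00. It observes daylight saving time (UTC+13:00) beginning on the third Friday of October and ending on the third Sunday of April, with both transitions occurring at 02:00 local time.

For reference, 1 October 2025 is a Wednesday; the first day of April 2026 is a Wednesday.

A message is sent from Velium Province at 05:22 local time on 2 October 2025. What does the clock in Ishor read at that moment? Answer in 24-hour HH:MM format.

1 October 2025 is a Wednesday, so the first Friday is October 3.
1 April 2026 is a Wednesday, so Sundays fall on 5, 12, 19, 26; the last is April 26.
2 October 2025 is outside the daylight-saving period (3 October 2025 – 26 April 2026), so Velium Province is on standard time, UTC+05:15.
05:22 Velium Province − 5h15m = 00:07 UTC.
1 October 2025 is a Wednesday, so the first Friday is October 3 and the third is October 17.
1 April 2026 is a Wednesday, so the first Sunday is April 5 and the third is April 19.
At the standard offset (UTC+12:00), 00:07 UTC + 12h = 12:07 Ishor standard time.
Daylight saving runs 17 October 2025 – 19 April 2026; the standard-time date in Ishor, 2 October 2025, is outside that window, so Ishor is on standard time at UTC+12:00.
00:07 UTC + 12h = 12:07 Ishor.

12:07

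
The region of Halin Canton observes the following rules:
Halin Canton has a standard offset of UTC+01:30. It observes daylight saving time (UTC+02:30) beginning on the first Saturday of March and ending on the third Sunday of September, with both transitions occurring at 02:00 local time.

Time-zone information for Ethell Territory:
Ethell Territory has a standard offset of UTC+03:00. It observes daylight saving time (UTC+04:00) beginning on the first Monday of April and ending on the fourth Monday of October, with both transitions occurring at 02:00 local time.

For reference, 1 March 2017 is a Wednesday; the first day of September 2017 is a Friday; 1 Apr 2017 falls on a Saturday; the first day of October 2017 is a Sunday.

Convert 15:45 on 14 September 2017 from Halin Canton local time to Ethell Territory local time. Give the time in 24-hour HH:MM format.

1 March 2017 is a Wednesday, so the first Saturday is March 4.
1 September 2017 is a Friday, so the first Sunday is September 3 and the third is September 17.
14 September 2017 lies within the daylight-saving period (4 March – 17 September), so Halin Canton is on daylight time, UTC+02:30.
15:45 Halin Canton − 2h30m = 13:15 UTC.
1 April 2017 is a Saturday, so the first Monday is April 3.
1 October 2017 is a Sunday, so the first Monday is October 2 and the fourth is October 23.
At the standard offset (UTC+03:00), 13:15 UTC + 3h = 16:15 Ethell Territory standard time.
The standard-time date in Ethell Territory, 14 September 2017, falls between 3 April and 23 October, so daylight saving is in effect and Ethell Territory is at UTC+04:00.
13:15 UTC + 4h = 17:15 Ethell Territory.

17:15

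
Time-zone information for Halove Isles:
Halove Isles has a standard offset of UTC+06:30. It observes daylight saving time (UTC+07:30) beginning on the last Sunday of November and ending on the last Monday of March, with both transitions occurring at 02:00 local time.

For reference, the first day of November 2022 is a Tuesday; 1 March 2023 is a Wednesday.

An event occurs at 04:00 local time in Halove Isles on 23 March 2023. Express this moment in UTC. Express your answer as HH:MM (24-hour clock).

20:30

1 November 2022 is a Tuesday, so Sundays fall on 6, 13, 20, 27; the last is November 27.
1 March 2023 is a Wednesday, so Mondays fall on 6, 13, 20, 27; the last is March 27.
Daylight saving runs 27 November 2022 – 27 March 2023; 23 March 2023 is inside that window, so Halove Isles is at UTC+07:30.
04:00 local − 7h30m = 20:30 UTC (rolling into the previous day, 22 March 2023).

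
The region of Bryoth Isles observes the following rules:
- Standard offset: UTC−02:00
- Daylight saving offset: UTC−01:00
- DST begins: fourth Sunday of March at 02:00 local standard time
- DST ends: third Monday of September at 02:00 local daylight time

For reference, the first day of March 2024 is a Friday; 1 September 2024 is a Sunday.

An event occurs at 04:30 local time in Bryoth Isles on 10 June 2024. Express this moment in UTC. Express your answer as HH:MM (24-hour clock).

05:30

1 March 2024 is a Friday, so the first Sunday is March 3 and the fourth is March 24.
1 September 2024 is a Sunday, so the first Monday is September 2 and the third is September 16.
10 June 2024 lies within the daylight-saving period (24 March – 16 September), so Bryoth Isles is on daylight time, UTC−01:00.
04:30 local + 1h = 05:30 UTC.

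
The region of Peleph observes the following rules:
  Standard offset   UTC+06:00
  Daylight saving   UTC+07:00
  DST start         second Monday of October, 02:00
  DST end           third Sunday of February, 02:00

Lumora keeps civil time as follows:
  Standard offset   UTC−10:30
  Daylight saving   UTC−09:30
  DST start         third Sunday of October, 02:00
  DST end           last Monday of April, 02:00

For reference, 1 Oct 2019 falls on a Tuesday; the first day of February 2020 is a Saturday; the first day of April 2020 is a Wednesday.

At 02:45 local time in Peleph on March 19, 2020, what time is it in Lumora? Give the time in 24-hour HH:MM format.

1 October 2019 is a Tuesday, so the first Monday is October 7 and the second is October 14.
1 February 2020 is a Saturday, so the first Sunday is February 2 and the third is February 16.
Daylight saving runs 14 October 2019 – 16 February 2020; March 19, 2020 is outside that window, so Peleph is on standard time at UTC+06:00.
02:45 Peleph − 6h = 20:45 UTC (rolling into the previous day, 18 March 2020).
1 October 2019 is a Tuesday, so the first Sunday is October 6 and the third is October 20.
1 April 2020 is a Wednesday, so Mondays fall on 6, 13, 20, 27; the last is April 27.
At the standard offset (UTC−10:30), 20:45 UTC − 10h30m = 10:15 Lumora standard time.
The standard-time date in Lumora, March 18, 2020, falls between 20 October 2019 and 27 April 2020, so daylight saving is in effect and Lumora is at UTC−09:30.
20:45 UTC − 9h30m = 11:15 Lumora.

11:15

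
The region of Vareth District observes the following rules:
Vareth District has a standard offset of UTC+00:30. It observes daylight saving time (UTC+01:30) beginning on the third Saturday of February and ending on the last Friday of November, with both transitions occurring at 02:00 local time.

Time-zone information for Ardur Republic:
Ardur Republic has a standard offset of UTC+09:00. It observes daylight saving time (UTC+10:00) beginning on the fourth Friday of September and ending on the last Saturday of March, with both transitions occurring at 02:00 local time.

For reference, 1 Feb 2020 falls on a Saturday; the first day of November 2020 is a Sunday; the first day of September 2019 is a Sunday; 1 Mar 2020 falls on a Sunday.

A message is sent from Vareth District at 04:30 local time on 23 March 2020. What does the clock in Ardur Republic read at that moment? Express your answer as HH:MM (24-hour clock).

13:00

1 February 2020 is a Saturday, so the first Saturday is February 1 and the third is February 15.
1 November 2020 is a Sunday, so Fridays fall on 6, 13, 20, 27; the last is November 27.
Daylight saving runs 15 February – 27 November; 23 March 2020 is inside that window, so Vareth District is at UTC+01:30.
04:30 Vareth District − 1h30m = 03:00 UTC.
1 September 2019 is a Sunday, so the first Friday is September 6 and the fourth is September 27.
1 March 2020 is a Sunday, so Saturdays fall on 7, 14, 21, 28; the last is March 28.
At the standard offset (UTC+09:00), 03:00 UTC + 9h = 12:00 Ardur Republic standard time.
The standard-time date in Ardur Republic, 23 March 2020, lies within the daylight-saving period (27 September 2019 – 28 March 2020), so Ardur Republic is on daylight time, UTC+10:00.
03:00 UTC + 10h = 13:00 Ardur Republic.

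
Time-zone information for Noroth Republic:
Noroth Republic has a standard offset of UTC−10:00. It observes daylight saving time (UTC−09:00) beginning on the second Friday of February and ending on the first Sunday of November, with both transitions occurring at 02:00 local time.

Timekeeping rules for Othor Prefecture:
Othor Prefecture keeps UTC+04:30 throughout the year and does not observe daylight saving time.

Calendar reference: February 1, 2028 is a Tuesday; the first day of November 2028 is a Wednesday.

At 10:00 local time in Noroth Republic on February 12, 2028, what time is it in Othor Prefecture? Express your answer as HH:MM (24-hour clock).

1 February 2028 is a Tuesday, so the first Friday is February 4 and the second is February 11.
1 November 2028 is a Wednesday, so the first Sunday is November 5.
February 12, 2028 falls between 11 February and 5 November, so daylight saving is in effect and Noroth Republic is at UTC−09:00.
10:00 Noroth Republic + 9h = 19:00 UTC.
Othor Prefecture has no daylight saving, so its offset is UTC+04:30 year-round.
19:00 UTC + 4h30m = 23:30 Othor Prefecture.

23:30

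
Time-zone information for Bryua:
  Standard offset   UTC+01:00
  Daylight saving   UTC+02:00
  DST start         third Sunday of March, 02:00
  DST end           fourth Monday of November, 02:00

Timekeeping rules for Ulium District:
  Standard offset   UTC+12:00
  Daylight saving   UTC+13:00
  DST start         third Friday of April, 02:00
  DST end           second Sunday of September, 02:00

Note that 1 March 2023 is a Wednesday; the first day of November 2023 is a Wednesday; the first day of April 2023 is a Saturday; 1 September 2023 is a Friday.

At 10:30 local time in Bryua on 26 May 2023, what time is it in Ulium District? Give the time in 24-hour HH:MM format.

1 March 2023 is a Wednesday, so the first Sunday is March 5 and the third is March 19.
1 November 2023 is a Wednesday, so the first Monday is November 6 and the fourth is November 27.
26 May 2023 falls between 19 March and 27 November, so daylight saving is in effect and Bryua is at UTC+02:00.
10:30 Bryua − 2h = 08:30 UTC.
1 April 2023 is a Saturday, so the first Friday is April 7 and the third is April 21.
1 September 2023 is a Friday, so the first Sunday is September 3 and the second is September 10.
At the standard offset (UTC+12:00), 08:30 UTC + 12h = 20:30 Ulium District standard time.
The standard-time date in Ulium District, 26 May 2023, lies within the daylight-saving period (21 April – 10 September), so Ulium District is on daylight time, UTC+13:00.
08:30 UTC + 13h = 21:30 Ulium District.

21:30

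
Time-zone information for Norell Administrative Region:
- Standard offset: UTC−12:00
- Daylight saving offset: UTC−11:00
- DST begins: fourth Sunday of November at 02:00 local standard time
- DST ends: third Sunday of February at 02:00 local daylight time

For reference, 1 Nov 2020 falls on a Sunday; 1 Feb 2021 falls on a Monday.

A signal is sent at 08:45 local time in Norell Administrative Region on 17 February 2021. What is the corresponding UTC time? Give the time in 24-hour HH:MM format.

19:45

1 November 2020 is a Sunday, so the first Sunday is November 1 and the fourth is November 22.
1 February 2021 is a Monday, so the first Sunday is February 7 and the third is February 21.
17 February 2021 falls between 22 November 2020 and 21 February 2021, so daylight saving is in effect and Norell Administrative Region is at UTC−11:00.
08:45 local + 11h = 19:45 UTC.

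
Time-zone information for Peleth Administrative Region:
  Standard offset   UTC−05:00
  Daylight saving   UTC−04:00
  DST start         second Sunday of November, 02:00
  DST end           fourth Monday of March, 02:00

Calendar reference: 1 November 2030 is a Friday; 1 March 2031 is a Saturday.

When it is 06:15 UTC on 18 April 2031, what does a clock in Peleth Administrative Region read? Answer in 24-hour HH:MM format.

01:15

1 November 2030 is a Friday, so the first Sunday is November 3 and the second is November 10.
1 March 2031 is a Saturday, so the first Monday is March 3 and the fourth is March 24.
At the standard offset (UTC−05:00), 06:15 UTC − 5h = 01:15 Peleth Administrative Region standard time.
Daylight saving runs 10 November 2030 – 24 March 2031; the standard-time date in Peleth Administrative Region, 18 April 2031, is outside that window, so Peleth Administrative Region is on standard time at UTC−05:00.
06:15 UTC − 5h = 01:15 local.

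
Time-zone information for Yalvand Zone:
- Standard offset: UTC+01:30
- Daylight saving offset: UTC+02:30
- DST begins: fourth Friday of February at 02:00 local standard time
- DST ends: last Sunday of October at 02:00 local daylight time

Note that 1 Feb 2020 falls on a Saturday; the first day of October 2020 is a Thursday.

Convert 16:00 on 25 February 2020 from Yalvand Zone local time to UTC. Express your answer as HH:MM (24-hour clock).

1 February 2020 is a Saturday, so the first Friday is February 7 and the fourth is February 28.
1 October 2020 is a Thursday, so Sundays fall on 4, 11, 18, 25; the last is October 25.
Daylight saving runs 28 February – 25 October; 25 February 2020 is outside that window, so Yalvand Zone is on standard time at UTC+01:30.
16:00 local − 1h30m = 14:30 UTC.

14:30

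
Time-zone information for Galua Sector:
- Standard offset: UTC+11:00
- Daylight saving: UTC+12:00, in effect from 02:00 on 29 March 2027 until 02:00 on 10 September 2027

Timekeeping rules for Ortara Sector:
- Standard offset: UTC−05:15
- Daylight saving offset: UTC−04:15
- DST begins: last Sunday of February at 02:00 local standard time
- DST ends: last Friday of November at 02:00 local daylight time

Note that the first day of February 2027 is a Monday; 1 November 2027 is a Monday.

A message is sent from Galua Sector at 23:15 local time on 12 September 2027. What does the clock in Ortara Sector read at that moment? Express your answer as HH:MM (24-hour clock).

08:00

Daylight saving runs 29 March – 10 September; 12 September 2027 is outside that window, so Galua Sector is on standard time at UTC+11:00.
23:15 Galua Sector − 11h = 12:15 UTC.
1 February 2027 is a Monday, so Sundays fall on 7, 14, 21, 28; the last is February 28.
1 November 2027 is a Monday, so Fridays fall on 5, 12, 19, 26; the last is November 26.
At the standard offset (UTC−05:15), 12:15 UTC − 5h15m = 07:00 Ortara Sector standard time.
Daylight saving runs 28 February – 26 November; the standard-time date in Ortara Sector, 12 September 2027, is inside that window, so Ortara Sector is at UTC−04:15.
12:15 UTC − 4h15m = 08:00 Ortara Sector.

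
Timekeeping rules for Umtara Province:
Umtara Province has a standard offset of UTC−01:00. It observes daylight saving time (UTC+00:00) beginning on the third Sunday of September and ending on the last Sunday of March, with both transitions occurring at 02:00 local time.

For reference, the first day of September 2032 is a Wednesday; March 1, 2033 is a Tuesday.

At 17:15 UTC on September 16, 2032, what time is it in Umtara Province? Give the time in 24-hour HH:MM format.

1 September 2032 is a Wednesday, so the first Sunday is September 5 and the third is September 19.
1 March 2033 is a Tuesday, so Sundays fall on 6, 13, 20, 27; the last is March 27.
At the standard offset (UTC−01:00), 17:15 UTC − 1h = 16:15 Umtara Province standard time.
The standard-time date in Umtara Province, September 16, 2032, does not fall between 19 September 2032 and 27 March 2033, so daylight saving is not in effect and Umtara Province is at UTC−01:00.
17:15 UTC − 1h = 16:15 local.

16:15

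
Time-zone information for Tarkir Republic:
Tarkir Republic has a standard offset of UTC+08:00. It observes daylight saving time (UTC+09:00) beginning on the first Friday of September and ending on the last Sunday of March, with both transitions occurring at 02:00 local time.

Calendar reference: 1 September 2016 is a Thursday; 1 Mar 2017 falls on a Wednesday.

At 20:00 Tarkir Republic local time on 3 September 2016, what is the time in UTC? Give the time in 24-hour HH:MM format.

11:00

1 September 2016 is a Thursday, so the first Friday is September 2.
1 March 2017 is a Wednesday, so Sundays fall on 5, 12, 19, 26; the last is March 26.
3 September 2016 falls between 2 September 2016 and 26 March 2017, so daylight saving is in effect and Tarkir Republic is at UTC+09:00.
20:00 local − 9h = 11:00 UTC.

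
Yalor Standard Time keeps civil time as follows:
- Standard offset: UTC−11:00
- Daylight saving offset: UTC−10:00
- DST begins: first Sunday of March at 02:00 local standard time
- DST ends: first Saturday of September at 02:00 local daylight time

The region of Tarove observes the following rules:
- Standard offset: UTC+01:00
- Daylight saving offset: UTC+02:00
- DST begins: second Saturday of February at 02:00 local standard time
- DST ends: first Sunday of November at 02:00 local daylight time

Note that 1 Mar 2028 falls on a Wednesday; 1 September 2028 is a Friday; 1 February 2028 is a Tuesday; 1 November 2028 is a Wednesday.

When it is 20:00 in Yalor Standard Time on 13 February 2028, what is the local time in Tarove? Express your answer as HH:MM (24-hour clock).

09:00

1 March 2028 is a Wednesday, so the first Sunday is March 5.
1 September 2028 is a Friday, so the first Saturday is September 2.
Daylight saving runs 5 March – 2 September; 13 February 2028 is outside that window, so Yalor Standard Time is on standard time at UTC−11:00.
20:00 Yalor Standard Time + 11h = 07:00 UTC (rolling into the next day, 14 February 2028).
1 February 2028 is a Tuesday, so the first Saturday is February 5 and the second is February 12.
1 November 2028 is a Wednesday, so the first Sunday is November 5.
At the standard offset (UTC+01:00), 07:00 UTC + 1h = 08:00 Tarove standard time.
The standard-time date in Tarove, 14 February 2028, falls between 12 February and 5 November, so daylight saving is in effect and Tarove is at UTC+02:00.
07:00 UTC + 2h = 09:00 Tarove.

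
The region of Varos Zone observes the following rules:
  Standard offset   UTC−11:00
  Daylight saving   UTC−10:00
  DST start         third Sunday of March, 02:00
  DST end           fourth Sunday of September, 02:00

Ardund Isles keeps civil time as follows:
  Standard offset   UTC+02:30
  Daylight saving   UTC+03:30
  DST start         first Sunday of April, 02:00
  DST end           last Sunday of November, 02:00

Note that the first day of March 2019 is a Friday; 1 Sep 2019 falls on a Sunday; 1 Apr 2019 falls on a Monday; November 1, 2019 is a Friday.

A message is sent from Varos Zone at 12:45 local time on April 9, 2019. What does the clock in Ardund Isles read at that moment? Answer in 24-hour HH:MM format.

02:15

1 March 2019 is a Friday, so the first Sunday is March 3 and the third is March 17.
1 September 2019 is a Sunday, so the first Sunday is September 1 and the fourth is September 22.
Daylight saving runs 17 March – 22 September; April 9, 2019 is inside that window, so Varos Zone is at UTC−10:00.
12:45 Varos Zone + 10h = 22:45 UTC.
1 April 2019 is a Monday, so the first Sunday is April 7.
1 November 2019 is a Friday, so Sundays fall on 3, 10, 17, 24; the last is November 24.
At the standard offset (UTC+02:30), 22:45 UTC + 2h30m = 01:15 Ardund Isles standard time (rolling into the next day, 10 April 2019).
The standard-time date in Ardund Isles, April 10, 2019, lies within the daylight-saving period (7 April – 24 November), so Ardund Isles is on daylight time, UTC+03:30.
22:45 UTC + 3h30m = 02:15 Ardund Isles (rolling into the next day, 10 April 2019).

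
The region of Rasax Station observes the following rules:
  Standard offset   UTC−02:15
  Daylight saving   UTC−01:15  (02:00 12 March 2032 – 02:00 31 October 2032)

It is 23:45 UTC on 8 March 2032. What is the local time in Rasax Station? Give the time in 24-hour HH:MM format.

21:30

At the standard offset (UTC−02:15), 23:45 UTC − 2h15m = 21:30 Rasax Station standard time.
The standard-time date in Rasax Station, 8 March 2032, is outside the daylight-saving period (12 March – 31 October), so Rasax Station is on standard time, UTC−02:15.
23:45 UTC − 2h15m = 21:30 local.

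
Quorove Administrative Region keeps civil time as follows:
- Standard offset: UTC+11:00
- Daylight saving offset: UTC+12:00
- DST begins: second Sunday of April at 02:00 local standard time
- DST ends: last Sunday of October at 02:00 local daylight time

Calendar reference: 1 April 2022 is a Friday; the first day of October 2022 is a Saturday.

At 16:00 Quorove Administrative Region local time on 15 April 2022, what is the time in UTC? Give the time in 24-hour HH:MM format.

04:00

1 April 2022 is a Friday, so the first Sunday is April 3 and the second is April 10.
1 October 2022 is a Saturday, so Sundays fall on 2, 9, 16, 23, 30; the last is October 30.
15 April 2022 lies within the daylight-saving period (10 April – 30 October), so Quorove Administrative Region is on daylight time, UTC+12:00.
16:00 local − 12h = 04:00 UTC.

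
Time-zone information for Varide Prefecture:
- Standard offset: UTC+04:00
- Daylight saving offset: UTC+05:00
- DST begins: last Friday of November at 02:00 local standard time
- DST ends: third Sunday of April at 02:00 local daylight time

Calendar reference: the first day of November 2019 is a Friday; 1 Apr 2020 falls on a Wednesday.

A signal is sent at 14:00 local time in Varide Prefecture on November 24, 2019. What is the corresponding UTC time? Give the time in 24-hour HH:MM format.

1 November 2019 is a Friday, so Fridays fall on 1, 8, 15, 22, 29; the last is November 29.
1 April 2020 is a Wednesday, so the first Sunday is April 5 and the third is April 19.
November 24, 2019 is outside the daylight-saving period (29 November 2019 – 19 April 2020), so Varide Prefecture is on standard time, UTC+04:00.
14:00 local − 4h = 10:00 UTC.

10:00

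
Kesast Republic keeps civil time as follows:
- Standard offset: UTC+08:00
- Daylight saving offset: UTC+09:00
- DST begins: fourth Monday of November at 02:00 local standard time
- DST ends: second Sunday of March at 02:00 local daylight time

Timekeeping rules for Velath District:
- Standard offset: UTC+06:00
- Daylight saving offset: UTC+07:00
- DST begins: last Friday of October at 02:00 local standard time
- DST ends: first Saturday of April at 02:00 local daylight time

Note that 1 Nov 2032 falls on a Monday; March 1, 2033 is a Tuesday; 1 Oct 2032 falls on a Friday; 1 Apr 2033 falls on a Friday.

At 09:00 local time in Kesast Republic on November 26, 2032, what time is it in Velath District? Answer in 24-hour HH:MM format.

07:00

1 November 2032 is a Monday, so the first Monday is November 1 and the fourth is November 22.
1 March 2033 is a Tuesday, so the first Sunday is March 6 and the second is March 13.
November 26, 2032 falls between 22 November 2032 and 13 March 2033, so daylight saving is in effect and Kesast Republic is at UTC+09:00.
09:00 Kesast Republic − 9h = 00:00 UTC.
1 October 2032 is a Friday, so Fridays fall on 1, 8, 15, 22, 29; the last is October 29.
1 April 2033 is a Friday, so the first Saturday is April 2.
At the standard offset (UTC+06:00), 00:00 UTC + 6h = 06:00 Velath District standard time.
Daylight saving runs 29 October 2032 – 2 April 2033; the standard-time date in Velath District, November 26, 2032, is inside that window, so Velath District is at UTC+07:00.
00:00 UTC + 7h = 07:00 Velath District.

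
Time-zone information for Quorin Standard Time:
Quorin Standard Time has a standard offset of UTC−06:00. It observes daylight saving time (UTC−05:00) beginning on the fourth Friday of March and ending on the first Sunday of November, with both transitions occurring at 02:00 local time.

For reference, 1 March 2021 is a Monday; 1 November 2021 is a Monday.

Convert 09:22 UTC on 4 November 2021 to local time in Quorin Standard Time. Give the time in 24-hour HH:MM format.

04:22

1 March 2021 is a Monday, so the first Friday is March 5 and the fourth is March 26.
1 November 2021 is a Monday, so the first Sunday is November 7.
At the standard offset (UTC−06:00), 09:22 UTC − 6h = 03:22 Quorin Standard Time standard time.
Daylight saving runs 26 March – 7 November; the standard-time date in Quorin Standard Time, 4 November 2021, is inside that window, so Quorin Standard Time is at UTC−05:00.
09:22 UTC − 5h = 04:22 local.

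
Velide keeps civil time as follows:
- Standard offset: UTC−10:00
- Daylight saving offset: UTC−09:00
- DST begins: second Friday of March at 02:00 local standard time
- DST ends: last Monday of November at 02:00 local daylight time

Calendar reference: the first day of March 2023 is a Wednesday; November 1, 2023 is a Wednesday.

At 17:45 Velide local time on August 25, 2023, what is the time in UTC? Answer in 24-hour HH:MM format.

02:45

1 March 2023 is a Wednesday, so the first Friday is March 3 and the second is March 10.
1 November 2023 is a Wednesday, so Mondays fall on 6, 13, 20, 27; the last is November 27.
Daylight saving runs 10 March – 27 November; August 25, 2023 is inside that window, so Velide is at UTC−09:00.
17:45 local + 9h = 02:45 UTC (rolling into the next day, 26 August 2023).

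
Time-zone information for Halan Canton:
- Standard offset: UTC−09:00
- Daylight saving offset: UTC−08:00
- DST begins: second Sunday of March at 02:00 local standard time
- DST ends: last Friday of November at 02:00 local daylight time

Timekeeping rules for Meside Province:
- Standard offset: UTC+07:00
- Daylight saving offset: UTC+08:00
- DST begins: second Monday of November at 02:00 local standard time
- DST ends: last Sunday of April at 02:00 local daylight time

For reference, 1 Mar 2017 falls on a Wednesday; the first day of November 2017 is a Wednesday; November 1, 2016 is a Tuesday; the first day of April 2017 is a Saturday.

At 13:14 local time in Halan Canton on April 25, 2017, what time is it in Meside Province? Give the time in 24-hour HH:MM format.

1 March 2017 is a Wednesday, so the first Sunday is March 5 and the second is March 12.
1 November 2017 is a Wednesday, so Fridays fall on 3, 10, 17, 24; the last is November 24.
April 25, 2017 lies within the daylight-saving period (12 March – 24 November), so Halan Canton is on daylight time, UTC−08:00.
13:14 Halan Canton + 8h = 21:14 UTC.
1 November 2016 is a Tuesday, so the first Monday is November 7 and the second is November 14.
1 April 2017 is a Saturday, so Sundays fall on 2, 9, 16, 23, 30; the last is April 30.
At the standard offset (UTC+07:00), 21:14 UTC + 7h = 04:14 Meside Province standard time (rolling into the next day, 26 April 2017).
Daylight saving runs 14 November 2016 – 30 April 2017; the standard-time date in Meside Province, April 26, 2017, is inside that window, so Meside Province is at UTC+08:00.
21:14 UTC + 8h = 05:14 Meside Province (rolling into the next day, 26 April 2017).

05:14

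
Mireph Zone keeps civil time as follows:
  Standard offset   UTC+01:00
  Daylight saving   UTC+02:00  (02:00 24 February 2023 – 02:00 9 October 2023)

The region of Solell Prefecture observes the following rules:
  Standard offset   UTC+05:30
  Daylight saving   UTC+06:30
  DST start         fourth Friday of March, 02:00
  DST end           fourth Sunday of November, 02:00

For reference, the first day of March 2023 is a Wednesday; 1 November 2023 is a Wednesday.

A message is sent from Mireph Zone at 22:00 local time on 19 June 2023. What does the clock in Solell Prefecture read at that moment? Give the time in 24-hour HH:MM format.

19 June 2023 falls between 24 February and 9 October, so daylight saving is in effect and Mireph Zone is at UTC+02:00.
22:00 Mireph Zone − 2h = 20:00 UTC.
1 March 2023 is a Wednesday, so the first Friday is March 3 and the fourth is March 24.
1 November 2023 is a Wednesday, so the first Sunday is November 5 and the fourth is November 26.
At the standard offset (UTC+05:30), 20:00 UTC + 5h30m = 01:30 Solell Prefecture standard time (rolling into the next day, 20 June 2023).
Daylight saving runs 24 March – 26 November; the standard-time date in Solell Prefecture, 20 June 2023, is inside that window, so Solell Prefecture is at UTC+06:30.
20:00 UTC + 6h30m = 02:30 Solell Prefecture (rolling into the next day, 20 June 2023).

02:30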